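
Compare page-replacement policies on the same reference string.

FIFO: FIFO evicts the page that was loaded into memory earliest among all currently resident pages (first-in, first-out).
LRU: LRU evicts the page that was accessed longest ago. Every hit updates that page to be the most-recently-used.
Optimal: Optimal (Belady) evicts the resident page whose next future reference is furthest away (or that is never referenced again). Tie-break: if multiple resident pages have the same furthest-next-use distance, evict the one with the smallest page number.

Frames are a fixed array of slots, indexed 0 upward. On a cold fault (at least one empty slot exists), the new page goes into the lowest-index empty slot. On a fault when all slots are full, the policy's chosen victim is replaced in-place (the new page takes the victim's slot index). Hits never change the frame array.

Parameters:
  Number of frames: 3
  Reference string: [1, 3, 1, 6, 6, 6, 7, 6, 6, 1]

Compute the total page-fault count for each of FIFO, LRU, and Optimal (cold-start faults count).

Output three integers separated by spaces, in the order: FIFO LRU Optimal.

Answer: 5 4 4

Derivation:
--- FIFO ---
  step 0: ref 1 -> FAULT, frames=[1,-,-] (faults so far: 1)
  step 1: ref 3 -> FAULT, frames=[1,3,-] (faults so far: 2)
  step 2: ref 1 -> HIT, frames=[1,3,-] (faults so far: 2)
  step 3: ref 6 -> FAULT, frames=[1,3,6] (faults so far: 3)
  step 4: ref 6 -> HIT, frames=[1,3,6] (faults so far: 3)
  step 5: ref 6 -> HIT, frames=[1,3,6] (faults so far: 3)
  step 6: ref 7 -> FAULT, evict 1, frames=[7,3,6] (faults so far: 4)
  step 7: ref 6 -> HIT, frames=[7,3,6] (faults so far: 4)
  step 8: ref 6 -> HIT, frames=[7,3,6] (faults so far: 4)
  step 9: ref 1 -> FAULT, evict 3, frames=[7,1,6] (faults so far: 5)
  FIFO total faults: 5
--- LRU ---
  step 0: ref 1 -> FAULT, frames=[1,-,-] (faults so far: 1)
  step 1: ref 3 -> FAULT, frames=[1,3,-] (faults so far: 2)
  step 2: ref 1 -> HIT, frames=[1,3,-] (faults so far: 2)
  step 3: ref 6 -> FAULT, frames=[1,3,6] (faults so far: 3)
  step 4: ref 6 -> HIT, frames=[1,3,6] (faults so far: 3)
  step 5: ref 6 -> HIT, frames=[1,3,6] (faults so far: 3)
  step 6: ref 7 -> FAULT, evict 3, frames=[1,7,6] (faults so far: 4)
  step 7: ref 6 -> HIT, frames=[1,7,6] (faults so far: 4)
  step 8: ref 6 -> HIT, frames=[1,7,6] (faults so far: 4)
  step 9: ref 1 -> HIT, frames=[1,7,6] (faults so far: 4)
  LRU total faults: 4
--- Optimal ---
  step 0: ref 1 -> FAULT, frames=[1,-,-] (faults so far: 1)
  step 1: ref 3 -> FAULT, frames=[1,3,-] (faults so far: 2)
  step 2: ref 1 -> HIT, frames=[1,3,-] (faults so far: 2)
  step 3: ref 6 -> FAULT, frames=[1,3,6] (faults so far: 3)
  step 4: ref 6 -> HIT, frames=[1,3,6] (faults so far: 3)
  step 5: ref 6 -> HIT, frames=[1,3,6] (faults so far: 3)
  step 6: ref 7 -> FAULT, evict 3, frames=[1,7,6] (faults so far: 4)
  step 7: ref 6 -> HIT, frames=[1,7,6] (faults so far: 4)
  step 8: ref 6 -> HIT, frames=[1,7,6] (faults so far: 4)
  step 9: ref 1 -> HIT, frames=[1,7,6] (faults so far: 4)
  Optimal total faults: 4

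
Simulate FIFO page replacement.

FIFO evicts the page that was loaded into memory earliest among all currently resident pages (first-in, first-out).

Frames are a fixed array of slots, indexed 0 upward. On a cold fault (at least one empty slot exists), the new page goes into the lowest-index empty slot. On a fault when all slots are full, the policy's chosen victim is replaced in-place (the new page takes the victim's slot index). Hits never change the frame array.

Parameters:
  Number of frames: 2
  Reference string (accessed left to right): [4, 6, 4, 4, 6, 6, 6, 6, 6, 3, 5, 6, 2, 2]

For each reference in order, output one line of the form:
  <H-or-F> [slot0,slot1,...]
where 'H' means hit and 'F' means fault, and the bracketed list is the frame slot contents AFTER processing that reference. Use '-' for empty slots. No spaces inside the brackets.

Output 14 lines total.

F [4,-]
F [4,6]
H [4,6]
H [4,6]
H [4,6]
H [4,6]
H [4,6]
H [4,6]
H [4,6]
F [3,6]
F [3,5]
F [6,5]
F [6,2]
H [6,2]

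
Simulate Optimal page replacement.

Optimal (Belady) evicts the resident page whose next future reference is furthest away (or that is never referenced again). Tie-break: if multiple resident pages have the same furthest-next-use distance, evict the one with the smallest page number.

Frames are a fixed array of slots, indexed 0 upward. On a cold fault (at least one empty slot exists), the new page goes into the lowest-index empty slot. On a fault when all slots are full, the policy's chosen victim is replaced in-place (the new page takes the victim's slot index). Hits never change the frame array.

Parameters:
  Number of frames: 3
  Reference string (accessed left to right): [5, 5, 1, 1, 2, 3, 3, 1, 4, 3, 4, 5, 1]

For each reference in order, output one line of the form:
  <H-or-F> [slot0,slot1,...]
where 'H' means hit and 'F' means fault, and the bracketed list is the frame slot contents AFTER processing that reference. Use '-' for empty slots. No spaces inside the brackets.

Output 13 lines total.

F [5,-,-]
H [5,-,-]
F [5,1,-]
H [5,1,-]
F [5,1,2]
F [5,1,3]
H [5,1,3]
H [5,1,3]
F [5,4,3]
H [5,4,3]
H [5,4,3]
H [5,4,3]
F [5,4,1]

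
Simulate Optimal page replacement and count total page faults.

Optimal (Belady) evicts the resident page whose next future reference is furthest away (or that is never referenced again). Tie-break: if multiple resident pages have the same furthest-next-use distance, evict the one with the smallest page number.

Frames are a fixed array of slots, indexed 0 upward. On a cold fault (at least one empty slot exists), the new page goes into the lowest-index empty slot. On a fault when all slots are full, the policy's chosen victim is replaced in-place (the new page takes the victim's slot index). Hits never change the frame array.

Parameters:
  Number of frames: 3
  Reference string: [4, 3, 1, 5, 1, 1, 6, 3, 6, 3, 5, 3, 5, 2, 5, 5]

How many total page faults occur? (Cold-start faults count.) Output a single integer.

Answer: 6

Derivation:
Step 0: ref 4 → FAULT, frames=[4,-,-]
Step 1: ref 3 → FAULT, frames=[4,3,-]
Step 2: ref 1 → FAULT, frames=[4,3,1]
Step 3: ref 5 → FAULT (evict 4), frames=[5,3,1]
Step 4: ref 1 → HIT, frames=[5,3,1]
Step 5: ref 1 → HIT, frames=[5,3,1]
Step 6: ref 6 → FAULT (evict 1), frames=[5,3,6]
Step 7: ref 3 → HIT, frames=[5,3,6]
Step 8: ref 6 → HIT, frames=[5,3,6]
Step 9: ref 3 → HIT, frames=[5,3,6]
Step 10: ref 5 → HIT, frames=[5,3,6]
Step 11: ref 3 → HIT, frames=[5,3,6]
Step 12: ref 5 → HIT, frames=[5,3,6]
Step 13: ref 2 → FAULT (evict 3), frames=[5,2,6]
Step 14: ref 5 → HIT, frames=[5,2,6]
Step 15: ref 5 → HIT, frames=[5,2,6]
Total faults: 6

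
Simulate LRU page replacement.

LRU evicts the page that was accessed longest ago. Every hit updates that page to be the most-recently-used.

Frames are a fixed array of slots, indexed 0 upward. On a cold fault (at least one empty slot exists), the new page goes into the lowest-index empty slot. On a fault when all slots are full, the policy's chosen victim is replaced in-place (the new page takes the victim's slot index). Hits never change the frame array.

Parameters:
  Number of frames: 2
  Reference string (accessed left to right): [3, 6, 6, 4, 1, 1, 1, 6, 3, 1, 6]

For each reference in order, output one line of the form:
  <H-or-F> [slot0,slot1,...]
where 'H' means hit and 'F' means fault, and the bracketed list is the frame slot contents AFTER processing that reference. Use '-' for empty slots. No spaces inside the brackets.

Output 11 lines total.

F [3,-]
F [3,6]
H [3,6]
F [4,6]
F [4,1]
H [4,1]
H [4,1]
F [6,1]
F [6,3]
F [1,3]
F [1,6]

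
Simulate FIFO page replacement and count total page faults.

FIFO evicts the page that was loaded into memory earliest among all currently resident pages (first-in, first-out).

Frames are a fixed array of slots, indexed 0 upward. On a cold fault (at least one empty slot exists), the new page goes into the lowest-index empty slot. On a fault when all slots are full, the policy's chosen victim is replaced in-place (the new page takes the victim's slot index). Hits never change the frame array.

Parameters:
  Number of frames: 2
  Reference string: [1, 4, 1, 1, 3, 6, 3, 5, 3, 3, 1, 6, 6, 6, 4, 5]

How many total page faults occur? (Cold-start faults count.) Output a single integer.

Answer: 10

Derivation:
Step 0: ref 1 → FAULT, frames=[1,-]
Step 1: ref 4 → FAULT, frames=[1,4]
Step 2: ref 1 → HIT, frames=[1,4]
Step 3: ref 1 → HIT, frames=[1,4]
Step 4: ref 3 → FAULT (evict 1), frames=[3,4]
Step 5: ref 6 → FAULT (evict 4), frames=[3,6]
Step 6: ref 3 → HIT, frames=[3,6]
Step 7: ref 5 → FAULT (evict 3), frames=[5,6]
Step 8: ref 3 → FAULT (evict 6), frames=[5,3]
Step 9: ref 3 → HIT, frames=[5,3]
Step 10: ref 1 → FAULT (evict 5), frames=[1,3]
Step 11: ref 6 → FAULT (evict 3), frames=[1,6]
Step 12: ref 6 → HIT, frames=[1,6]
Step 13: ref 6 → HIT, frames=[1,6]
Step 14: ref 4 → FAULT (evict 1), frames=[4,6]
Step 15: ref 5 → FAULT (evict 6), frames=[4,5]
Total faults: 10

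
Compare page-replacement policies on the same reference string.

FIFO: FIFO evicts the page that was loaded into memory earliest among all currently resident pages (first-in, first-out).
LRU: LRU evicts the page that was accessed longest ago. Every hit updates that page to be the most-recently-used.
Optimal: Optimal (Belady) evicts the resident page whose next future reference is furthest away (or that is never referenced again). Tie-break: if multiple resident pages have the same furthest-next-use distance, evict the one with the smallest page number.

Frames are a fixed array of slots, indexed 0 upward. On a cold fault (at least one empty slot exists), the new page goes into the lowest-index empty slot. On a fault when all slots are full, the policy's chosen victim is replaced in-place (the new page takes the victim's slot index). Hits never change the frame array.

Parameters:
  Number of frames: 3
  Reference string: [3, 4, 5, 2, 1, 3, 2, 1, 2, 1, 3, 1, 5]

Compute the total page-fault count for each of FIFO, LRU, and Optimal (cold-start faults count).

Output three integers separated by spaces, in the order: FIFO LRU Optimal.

--- FIFO ---
  step 0: ref 3 -> FAULT, frames=[3,-,-] (faults so far: 1)
  step 1: ref 4 -> FAULT, frames=[3,4,-] (faults so far: 2)
  step 2: ref 5 -> FAULT, frames=[3,4,5] (faults so far: 3)
  step 3: ref 2 -> FAULT, evict 3, frames=[2,4,5] (faults so far: 4)
  step 4: ref 1 -> FAULT, evict 4, frames=[2,1,5] (faults so far: 5)
  step 5: ref 3 -> FAULT, evict 5, frames=[2,1,3] (faults so far: 6)
  step 6: ref 2 -> HIT, frames=[2,1,3] (faults so far: 6)
  step 7: ref 1 -> HIT, frames=[2,1,3] (faults so far: 6)
  step 8: ref 2 -> HIT, frames=[2,1,3] (faults so far: 6)
  step 9: ref 1 -> HIT, frames=[2,1,3] (faults so far: 6)
  step 10: ref 3 -> HIT, frames=[2,1,3] (faults so far: 6)
  step 11: ref 1 -> HIT, frames=[2,1,3] (faults so far: 6)
  step 12: ref 5 -> FAULT, evict 2, frames=[5,1,3] (faults so far: 7)
  FIFO total faults: 7
--- LRU ---
  step 0: ref 3 -> FAULT, frames=[3,-,-] (faults so far: 1)
  step 1: ref 4 -> FAULT, frames=[3,4,-] (faults so far: 2)
  step 2: ref 5 -> FAULT, frames=[3,4,5] (faults so far: 3)
  step 3: ref 2 -> FAULT, evict 3, frames=[2,4,5] (faults so far: 4)
  step 4: ref 1 -> FAULT, evict 4, frames=[2,1,5] (faults so far: 5)
  step 5: ref 3 -> FAULT, evict 5, frames=[2,1,3] (faults so far: 6)
  step 6: ref 2 -> HIT, frames=[2,1,3] (faults so far: 6)
  step 7: ref 1 -> HIT, frames=[2,1,3] (faults so far: 6)
  step 8: ref 2 -> HIT, frames=[2,1,3] (faults so far: 6)
  step 9: ref 1 -> HIT, frames=[2,1,3] (faults so far: 6)
  step 10: ref 3 -> HIT, frames=[2,1,3] (faults so far: 6)
  step 11: ref 1 -> HIT, frames=[2,1,3] (faults so far: 6)
  step 12: ref 5 -> FAULT, evict 2, frames=[5,1,3] (faults so far: 7)
  LRU total faults: 7
--- Optimal ---
  step 0: ref 3 -> FAULT, frames=[3,-,-] (faults so far: 1)
  step 1: ref 4 -> FAULT, frames=[3,4,-] (faults so far: 2)
  step 2: ref 5 -> FAULT, frames=[3,4,5] (faults so far: 3)
  step 3: ref 2 -> FAULT, evict 4, frames=[3,2,5] (faults so far: 4)
  step 4: ref 1 -> FAULT, evict 5, frames=[3,2,1] (faults so far: 5)
  step 5: ref 3 -> HIT, frames=[3,2,1] (faults so far: 5)
  step 6: ref 2 -> HIT, frames=[3,2,1] (faults so far: 5)
  step 7: ref 1 -> HIT, frames=[3,2,1] (faults so far: 5)
  step 8: ref 2 -> HIT, frames=[3,2,1] (faults so far: 5)
  step 9: ref 1 -> HIT, frames=[3,2,1] (faults so far: 5)
  step 10: ref 3 -> HIT, frames=[3,2,1] (faults so far: 5)
  step 11: ref 1 -> HIT, frames=[3,2,1] (faults so far: 5)
  step 12: ref 5 -> FAULT, evict 1, frames=[3,2,5] (faults so far: 6)
  Optimal total faults: 6

Answer: 7 7 6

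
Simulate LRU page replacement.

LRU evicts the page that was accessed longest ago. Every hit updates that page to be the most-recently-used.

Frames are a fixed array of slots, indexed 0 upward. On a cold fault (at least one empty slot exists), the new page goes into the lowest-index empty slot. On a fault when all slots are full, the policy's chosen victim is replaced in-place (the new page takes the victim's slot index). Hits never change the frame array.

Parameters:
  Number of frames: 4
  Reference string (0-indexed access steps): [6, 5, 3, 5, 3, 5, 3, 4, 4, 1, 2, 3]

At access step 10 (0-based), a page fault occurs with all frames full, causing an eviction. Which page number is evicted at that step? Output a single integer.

Answer: 5

Derivation:
Step 0: ref 6 -> FAULT, frames=[6,-,-,-]
Step 1: ref 5 -> FAULT, frames=[6,5,-,-]
Step 2: ref 3 -> FAULT, frames=[6,5,3,-]
Step 3: ref 5 -> HIT, frames=[6,5,3,-]
Step 4: ref 3 -> HIT, frames=[6,5,3,-]
Step 5: ref 5 -> HIT, frames=[6,5,3,-]
Step 6: ref 3 -> HIT, frames=[6,5,3,-]
Step 7: ref 4 -> FAULT, frames=[6,5,3,4]
Step 8: ref 4 -> HIT, frames=[6,5,3,4]
Step 9: ref 1 -> FAULT, evict 6, frames=[1,5,3,4]
Step 10: ref 2 -> FAULT, evict 5, frames=[1,2,3,4]
At step 10: evicted page 5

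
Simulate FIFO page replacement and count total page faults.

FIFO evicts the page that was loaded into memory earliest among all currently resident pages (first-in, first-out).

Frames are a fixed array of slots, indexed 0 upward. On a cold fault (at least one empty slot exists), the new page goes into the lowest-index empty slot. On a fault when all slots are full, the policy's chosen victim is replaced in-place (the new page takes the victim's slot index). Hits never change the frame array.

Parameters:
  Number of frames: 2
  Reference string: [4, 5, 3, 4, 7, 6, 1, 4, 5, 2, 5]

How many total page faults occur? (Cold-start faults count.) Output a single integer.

Answer: 10

Derivation:
Step 0: ref 4 → FAULT, frames=[4,-]
Step 1: ref 5 → FAULT, frames=[4,5]
Step 2: ref 3 → FAULT (evict 4), frames=[3,5]
Step 3: ref 4 → FAULT (evict 5), frames=[3,4]
Step 4: ref 7 → FAULT (evict 3), frames=[7,4]
Step 5: ref 6 → FAULT (evict 4), frames=[7,6]
Step 6: ref 1 → FAULT (evict 7), frames=[1,6]
Step 7: ref 4 → FAULT (evict 6), frames=[1,4]
Step 8: ref 5 → FAULT (evict 1), frames=[5,4]
Step 9: ref 2 → FAULT (evict 4), frames=[5,2]
Step 10: ref 5 → HIT, frames=[5,2]
Total faults: 10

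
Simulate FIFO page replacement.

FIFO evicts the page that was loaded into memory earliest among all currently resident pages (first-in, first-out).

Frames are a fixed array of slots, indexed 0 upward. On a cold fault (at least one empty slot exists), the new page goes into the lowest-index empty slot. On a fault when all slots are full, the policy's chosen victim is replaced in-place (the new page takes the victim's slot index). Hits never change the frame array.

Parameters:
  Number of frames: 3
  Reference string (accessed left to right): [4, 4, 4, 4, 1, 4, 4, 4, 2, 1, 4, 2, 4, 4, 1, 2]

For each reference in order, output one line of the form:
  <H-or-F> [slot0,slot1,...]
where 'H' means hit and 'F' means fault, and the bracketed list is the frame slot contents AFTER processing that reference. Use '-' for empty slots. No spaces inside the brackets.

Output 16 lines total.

F [4,-,-]
H [4,-,-]
H [4,-,-]
H [4,-,-]
F [4,1,-]
H [4,1,-]
H [4,1,-]
H [4,1,-]
F [4,1,2]
H [4,1,2]
H [4,1,2]
H [4,1,2]
H [4,1,2]
H [4,1,2]
H [4,1,2]
H [4,1,2]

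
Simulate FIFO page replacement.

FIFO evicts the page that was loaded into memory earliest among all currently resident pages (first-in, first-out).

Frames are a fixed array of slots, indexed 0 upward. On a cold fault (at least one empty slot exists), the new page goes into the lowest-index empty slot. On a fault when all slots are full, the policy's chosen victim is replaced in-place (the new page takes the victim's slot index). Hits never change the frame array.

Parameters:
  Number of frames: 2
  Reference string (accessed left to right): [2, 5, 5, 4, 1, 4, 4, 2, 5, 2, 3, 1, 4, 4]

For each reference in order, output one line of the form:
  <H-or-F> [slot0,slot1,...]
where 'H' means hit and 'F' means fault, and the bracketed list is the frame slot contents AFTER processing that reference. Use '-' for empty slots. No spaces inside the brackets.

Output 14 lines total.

F [2,-]
F [2,5]
H [2,5]
F [4,5]
F [4,1]
H [4,1]
H [4,1]
F [2,1]
F [2,5]
H [2,5]
F [3,5]
F [3,1]
F [4,1]
H [4,1]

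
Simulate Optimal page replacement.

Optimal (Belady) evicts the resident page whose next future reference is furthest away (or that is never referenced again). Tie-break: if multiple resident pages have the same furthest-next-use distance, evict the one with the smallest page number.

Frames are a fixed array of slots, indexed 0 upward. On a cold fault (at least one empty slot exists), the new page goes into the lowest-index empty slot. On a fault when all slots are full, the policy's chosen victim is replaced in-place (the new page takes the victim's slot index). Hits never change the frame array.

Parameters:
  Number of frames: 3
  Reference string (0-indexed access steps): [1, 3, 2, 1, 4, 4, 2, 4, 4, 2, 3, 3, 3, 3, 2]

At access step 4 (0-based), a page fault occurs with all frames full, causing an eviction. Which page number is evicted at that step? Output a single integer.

Step 0: ref 1 -> FAULT, frames=[1,-,-]
Step 1: ref 3 -> FAULT, frames=[1,3,-]
Step 2: ref 2 -> FAULT, frames=[1,3,2]
Step 3: ref 1 -> HIT, frames=[1,3,2]
Step 4: ref 4 -> FAULT, evict 1, frames=[4,3,2]
At step 4: evicted page 1

Answer: 1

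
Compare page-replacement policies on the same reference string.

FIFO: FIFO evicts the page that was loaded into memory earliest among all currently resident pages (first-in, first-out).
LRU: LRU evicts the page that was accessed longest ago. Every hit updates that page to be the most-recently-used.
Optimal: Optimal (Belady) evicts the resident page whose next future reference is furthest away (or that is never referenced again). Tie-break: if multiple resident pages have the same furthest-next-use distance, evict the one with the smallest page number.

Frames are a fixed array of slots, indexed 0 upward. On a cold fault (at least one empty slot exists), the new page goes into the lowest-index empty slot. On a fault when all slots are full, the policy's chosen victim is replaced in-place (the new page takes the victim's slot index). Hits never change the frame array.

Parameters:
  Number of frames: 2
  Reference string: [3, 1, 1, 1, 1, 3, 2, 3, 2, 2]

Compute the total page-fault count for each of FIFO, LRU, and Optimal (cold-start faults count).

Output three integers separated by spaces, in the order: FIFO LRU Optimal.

Answer: 4 3 3

Derivation:
--- FIFO ---
  step 0: ref 3 -> FAULT, frames=[3,-] (faults so far: 1)
  step 1: ref 1 -> FAULT, frames=[3,1] (faults so far: 2)
  step 2: ref 1 -> HIT, frames=[3,1] (faults so far: 2)
  step 3: ref 1 -> HIT, frames=[3,1] (faults so far: 2)
  step 4: ref 1 -> HIT, frames=[3,1] (faults so far: 2)
  step 5: ref 3 -> HIT, frames=[3,1] (faults so far: 2)
  step 6: ref 2 -> FAULT, evict 3, frames=[2,1] (faults so far: 3)
  step 7: ref 3 -> FAULT, evict 1, frames=[2,3] (faults so far: 4)
  step 8: ref 2 -> HIT, frames=[2,3] (faults so far: 4)
  step 9: ref 2 -> HIT, frames=[2,3] (faults so far: 4)
  FIFO total faults: 4
--- LRU ---
  step 0: ref 3 -> FAULT, frames=[3,-] (faults so far: 1)
  step 1: ref 1 -> FAULT, frames=[3,1] (faults so far: 2)
  step 2: ref 1 -> HIT, frames=[3,1] (faults so far: 2)
  step 3: ref 1 -> HIT, frames=[3,1] (faults so far: 2)
  step 4: ref 1 -> HIT, frames=[3,1] (faults so far: 2)
  step 5: ref 3 -> HIT, frames=[3,1] (faults so far: 2)
  step 6: ref 2 -> FAULT, evict 1, frames=[3,2] (faults so far: 3)
  step 7: ref 3 -> HIT, frames=[3,2] (faults so far: 3)
  step 8: ref 2 -> HIT, frames=[3,2] (faults so far: 3)
  step 9: ref 2 -> HIT, frames=[3,2] (faults so far: 3)
  LRU total faults: 3
--- Optimal ---
  step 0: ref 3 -> FAULT, frames=[3,-] (faults so far: 1)
  step 1: ref 1 -> FAULT, frames=[3,1] (faults so far: 2)
  step 2: ref 1 -> HIT, frames=[3,1] (faults so far: 2)
  step 3: ref 1 -> HIT, frames=[3,1] (faults so far: 2)
  step 4: ref 1 -> HIT, frames=[3,1] (faults so far: 2)
  step 5: ref 3 -> HIT, frames=[3,1] (faults so far: 2)
  step 6: ref 2 -> FAULT, evict 1, frames=[3,2] (faults so far: 3)
  step 7: ref 3 -> HIT, frames=[3,2] (faults so far: 3)
  step 8: ref 2 -> HIT, frames=[3,2] (faults so far: 3)
  step 9: ref 2 -> HIT, frames=[3,2] (faults so far: 3)
  Optimal total faults: 3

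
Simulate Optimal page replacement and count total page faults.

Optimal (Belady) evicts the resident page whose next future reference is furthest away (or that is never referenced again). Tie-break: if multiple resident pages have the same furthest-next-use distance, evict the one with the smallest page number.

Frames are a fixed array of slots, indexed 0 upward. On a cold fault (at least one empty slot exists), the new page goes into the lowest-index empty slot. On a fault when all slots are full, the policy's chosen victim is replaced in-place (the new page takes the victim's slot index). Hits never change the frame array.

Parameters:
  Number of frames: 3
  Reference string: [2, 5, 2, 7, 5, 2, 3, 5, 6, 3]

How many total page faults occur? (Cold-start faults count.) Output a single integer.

Step 0: ref 2 → FAULT, frames=[2,-,-]
Step 1: ref 5 → FAULT, frames=[2,5,-]
Step 2: ref 2 → HIT, frames=[2,5,-]
Step 3: ref 7 → FAULT, frames=[2,5,7]
Step 4: ref 5 → HIT, frames=[2,5,7]
Step 5: ref 2 → HIT, frames=[2,5,7]
Step 6: ref 3 → FAULT (evict 2), frames=[3,5,7]
Step 7: ref 5 → HIT, frames=[3,5,7]
Step 8: ref 6 → FAULT (evict 5), frames=[3,6,7]
Step 9: ref 3 → HIT, frames=[3,6,7]
Total faults: 5

Answer: 5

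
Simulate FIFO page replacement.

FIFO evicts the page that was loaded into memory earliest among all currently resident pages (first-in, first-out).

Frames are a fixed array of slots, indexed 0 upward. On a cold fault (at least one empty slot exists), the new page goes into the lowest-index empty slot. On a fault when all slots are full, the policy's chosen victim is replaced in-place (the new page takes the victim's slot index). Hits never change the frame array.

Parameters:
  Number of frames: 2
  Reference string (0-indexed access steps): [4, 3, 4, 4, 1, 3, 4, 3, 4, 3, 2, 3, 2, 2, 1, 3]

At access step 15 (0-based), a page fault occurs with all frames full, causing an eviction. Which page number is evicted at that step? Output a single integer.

Answer: 2

Derivation:
Step 0: ref 4 -> FAULT, frames=[4,-]
Step 1: ref 3 -> FAULT, frames=[4,3]
Step 2: ref 4 -> HIT, frames=[4,3]
Step 3: ref 4 -> HIT, frames=[4,3]
Step 4: ref 1 -> FAULT, evict 4, frames=[1,3]
Step 5: ref 3 -> HIT, frames=[1,3]
Step 6: ref 4 -> FAULT, evict 3, frames=[1,4]
Step 7: ref 3 -> FAULT, evict 1, frames=[3,4]
Step 8: ref 4 -> HIT, frames=[3,4]
Step 9: ref 3 -> HIT, frames=[3,4]
Step 10: ref 2 -> FAULT, evict 4, frames=[3,2]
Step 11: ref 3 -> HIT, frames=[3,2]
Step 12: ref 2 -> HIT, frames=[3,2]
Step 13: ref 2 -> HIT, frames=[3,2]
Step 14: ref 1 -> FAULT, evict 3, frames=[1,2]
Step 15: ref 3 -> FAULT, evict 2, frames=[1,3]
At step 15: evicted page 2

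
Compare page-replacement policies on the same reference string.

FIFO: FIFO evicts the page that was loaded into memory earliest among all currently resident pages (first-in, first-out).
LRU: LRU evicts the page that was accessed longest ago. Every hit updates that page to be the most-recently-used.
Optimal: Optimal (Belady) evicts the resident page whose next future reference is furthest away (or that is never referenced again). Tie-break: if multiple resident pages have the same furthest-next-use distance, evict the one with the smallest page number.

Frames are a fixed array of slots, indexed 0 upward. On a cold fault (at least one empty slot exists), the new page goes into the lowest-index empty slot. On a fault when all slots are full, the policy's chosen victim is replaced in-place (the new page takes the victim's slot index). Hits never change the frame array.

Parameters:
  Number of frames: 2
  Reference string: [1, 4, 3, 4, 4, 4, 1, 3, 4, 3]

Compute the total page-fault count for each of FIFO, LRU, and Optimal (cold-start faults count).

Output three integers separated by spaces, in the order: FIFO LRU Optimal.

--- FIFO ---
  step 0: ref 1 -> FAULT, frames=[1,-] (faults so far: 1)
  step 1: ref 4 -> FAULT, frames=[1,4] (faults so far: 2)
  step 2: ref 3 -> FAULT, evict 1, frames=[3,4] (faults so far: 3)
  step 3: ref 4 -> HIT, frames=[3,4] (faults so far: 3)
  step 4: ref 4 -> HIT, frames=[3,4] (faults so far: 3)
  step 5: ref 4 -> HIT, frames=[3,4] (faults so far: 3)
  step 6: ref 1 -> FAULT, evict 4, frames=[3,1] (faults so far: 4)
  step 7: ref 3 -> HIT, frames=[3,1] (faults so far: 4)
  step 8: ref 4 -> FAULT, evict 3, frames=[4,1] (faults so far: 5)
  step 9: ref 3 -> FAULT, evict 1, frames=[4,3] (faults so far: 6)
  FIFO total faults: 6
--- LRU ---
  step 0: ref 1 -> FAULT, frames=[1,-] (faults so far: 1)
  step 1: ref 4 -> FAULT, frames=[1,4] (faults so far: 2)
  step 2: ref 3 -> FAULT, evict 1, frames=[3,4] (faults so far: 3)
  step 3: ref 4 -> HIT, frames=[3,4] (faults so far: 3)
  step 4: ref 4 -> HIT, frames=[3,4] (faults so far: 3)
  step 5: ref 4 -> HIT, frames=[3,4] (faults so far: 3)
  step 6: ref 1 -> FAULT, evict 3, frames=[1,4] (faults so far: 4)
  step 7: ref 3 -> FAULT, evict 4, frames=[1,3] (faults so far: 5)
  step 8: ref 4 -> FAULT, evict 1, frames=[4,3] (faults so far: 6)
  step 9: ref 3 -> HIT, frames=[4,3] (faults so far: 6)
  LRU total faults: 6
--- Optimal ---
  step 0: ref 1 -> FAULT, frames=[1,-] (faults so far: 1)
  step 1: ref 4 -> FAULT, frames=[1,4] (faults so far: 2)
  step 2: ref 3 -> FAULT, evict 1, frames=[3,4] (faults so far: 3)
  step 3: ref 4 -> HIT, frames=[3,4] (faults so far: 3)
  step 4: ref 4 -> HIT, frames=[3,4] (faults so far: 3)
  step 5: ref 4 -> HIT, frames=[3,4] (faults so far: 3)
  step 6: ref 1 -> FAULT, evict 4, frames=[3,1] (faults so far: 4)
  step 7: ref 3 -> HIT, frames=[3,1] (faults so far: 4)
  step 8: ref 4 -> FAULT, evict 1, frames=[3,4] (faults so far: 5)
  step 9: ref 3 -> HIT, frames=[3,4] (faults so far: 5)
  Optimal total faults: 5

Answer: 6 6 5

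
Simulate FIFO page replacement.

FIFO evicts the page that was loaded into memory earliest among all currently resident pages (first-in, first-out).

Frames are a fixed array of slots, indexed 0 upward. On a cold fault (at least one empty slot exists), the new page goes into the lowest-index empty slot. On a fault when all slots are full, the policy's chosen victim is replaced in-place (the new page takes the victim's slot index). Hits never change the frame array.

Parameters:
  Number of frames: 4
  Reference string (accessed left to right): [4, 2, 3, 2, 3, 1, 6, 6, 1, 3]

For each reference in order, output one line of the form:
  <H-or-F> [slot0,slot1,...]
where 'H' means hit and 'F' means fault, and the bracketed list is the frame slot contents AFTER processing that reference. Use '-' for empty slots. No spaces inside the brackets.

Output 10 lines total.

F [4,-,-,-]
F [4,2,-,-]
F [4,2,3,-]
H [4,2,3,-]
H [4,2,3,-]
F [4,2,3,1]
F [6,2,3,1]
H [6,2,3,1]
H [6,2,3,1]
H [6,2,3,1]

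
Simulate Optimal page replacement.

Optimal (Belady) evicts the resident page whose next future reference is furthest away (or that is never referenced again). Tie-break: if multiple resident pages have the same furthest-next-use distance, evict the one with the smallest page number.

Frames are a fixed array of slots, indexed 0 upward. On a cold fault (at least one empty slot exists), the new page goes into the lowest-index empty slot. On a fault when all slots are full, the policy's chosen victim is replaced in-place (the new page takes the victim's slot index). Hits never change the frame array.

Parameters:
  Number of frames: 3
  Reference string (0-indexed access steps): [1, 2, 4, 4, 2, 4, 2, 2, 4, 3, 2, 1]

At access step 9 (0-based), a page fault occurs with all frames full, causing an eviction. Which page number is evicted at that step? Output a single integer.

Step 0: ref 1 -> FAULT, frames=[1,-,-]
Step 1: ref 2 -> FAULT, frames=[1,2,-]
Step 2: ref 4 -> FAULT, frames=[1,2,4]
Step 3: ref 4 -> HIT, frames=[1,2,4]
Step 4: ref 2 -> HIT, frames=[1,2,4]
Step 5: ref 4 -> HIT, frames=[1,2,4]
Step 6: ref 2 -> HIT, frames=[1,2,4]
Step 7: ref 2 -> HIT, frames=[1,2,4]
Step 8: ref 4 -> HIT, frames=[1,2,4]
Step 9: ref 3 -> FAULT, evict 4, frames=[1,2,3]
At step 9: evicted page 4

Answer: 4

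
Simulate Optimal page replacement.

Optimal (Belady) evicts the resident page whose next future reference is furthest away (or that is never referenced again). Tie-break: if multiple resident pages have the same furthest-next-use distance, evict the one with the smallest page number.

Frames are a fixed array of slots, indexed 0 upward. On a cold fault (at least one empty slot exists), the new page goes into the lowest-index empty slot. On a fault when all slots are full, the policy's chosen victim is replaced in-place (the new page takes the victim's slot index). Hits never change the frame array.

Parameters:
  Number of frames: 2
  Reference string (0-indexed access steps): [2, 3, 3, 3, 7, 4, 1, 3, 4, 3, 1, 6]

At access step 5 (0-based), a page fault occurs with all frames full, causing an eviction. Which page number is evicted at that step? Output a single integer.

Step 0: ref 2 -> FAULT, frames=[2,-]
Step 1: ref 3 -> FAULT, frames=[2,3]
Step 2: ref 3 -> HIT, frames=[2,3]
Step 3: ref 3 -> HIT, frames=[2,3]
Step 4: ref 7 -> FAULT, evict 2, frames=[7,3]
Step 5: ref 4 -> FAULT, evict 7, frames=[4,3]
At step 5: evicted page 7

Answer: 7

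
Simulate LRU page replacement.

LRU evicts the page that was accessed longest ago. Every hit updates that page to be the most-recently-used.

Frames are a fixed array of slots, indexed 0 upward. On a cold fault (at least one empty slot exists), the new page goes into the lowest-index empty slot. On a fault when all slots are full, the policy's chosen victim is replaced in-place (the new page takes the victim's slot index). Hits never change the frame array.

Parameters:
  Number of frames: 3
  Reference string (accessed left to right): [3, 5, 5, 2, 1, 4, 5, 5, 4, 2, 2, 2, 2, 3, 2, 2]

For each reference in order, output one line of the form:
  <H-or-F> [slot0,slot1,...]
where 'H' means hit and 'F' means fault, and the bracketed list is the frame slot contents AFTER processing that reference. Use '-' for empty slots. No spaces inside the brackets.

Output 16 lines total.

F [3,-,-]
F [3,5,-]
H [3,5,-]
F [3,5,2]
F [1,5,2]
F [1,4,2]
F [1,4,5]
H [1,4,5]
H [1,4,5]
F [2,4,5]
H [2,4,5]
H [2,4,5]
H [2,4,5]
F [2,4,3]
H [2,4,3]
H [2,4,3]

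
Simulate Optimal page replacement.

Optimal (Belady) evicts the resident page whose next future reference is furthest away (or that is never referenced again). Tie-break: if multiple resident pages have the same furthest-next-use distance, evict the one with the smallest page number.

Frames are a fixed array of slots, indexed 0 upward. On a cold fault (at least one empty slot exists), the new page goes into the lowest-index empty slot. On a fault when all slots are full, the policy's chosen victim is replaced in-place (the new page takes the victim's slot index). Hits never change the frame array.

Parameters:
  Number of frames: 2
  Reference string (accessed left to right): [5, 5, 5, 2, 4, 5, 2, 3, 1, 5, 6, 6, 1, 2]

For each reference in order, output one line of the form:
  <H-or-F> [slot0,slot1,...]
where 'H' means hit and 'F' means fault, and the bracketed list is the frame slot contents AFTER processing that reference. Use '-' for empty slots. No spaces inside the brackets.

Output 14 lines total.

F [5,-]
H [5,-]
H [5,-]
F [5,2]
F [5,4]
H [5,4]
F [5,2]
F [5,3]
F [5,1]
H [5,1]
F [6,1]
H [6,1]
H [6,1]
F [6,2]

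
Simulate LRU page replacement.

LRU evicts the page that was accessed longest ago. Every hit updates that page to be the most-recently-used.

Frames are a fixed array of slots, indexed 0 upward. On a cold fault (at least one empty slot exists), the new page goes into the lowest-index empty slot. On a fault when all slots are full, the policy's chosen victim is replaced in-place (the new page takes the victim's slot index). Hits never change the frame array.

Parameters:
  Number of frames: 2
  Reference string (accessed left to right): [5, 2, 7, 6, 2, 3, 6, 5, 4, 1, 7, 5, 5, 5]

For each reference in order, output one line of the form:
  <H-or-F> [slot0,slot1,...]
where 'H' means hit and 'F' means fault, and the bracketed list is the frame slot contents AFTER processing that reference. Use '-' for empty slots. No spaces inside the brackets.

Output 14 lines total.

F [5,-]
F [5,2]
F [7,2]
F [7,6]
F [2,6]
F [2,3]
F [6,3]
F [6,5]
F [4,5]
F [4,1]
F [7,1]
F [7,5]
H [7,5]
H [7,5]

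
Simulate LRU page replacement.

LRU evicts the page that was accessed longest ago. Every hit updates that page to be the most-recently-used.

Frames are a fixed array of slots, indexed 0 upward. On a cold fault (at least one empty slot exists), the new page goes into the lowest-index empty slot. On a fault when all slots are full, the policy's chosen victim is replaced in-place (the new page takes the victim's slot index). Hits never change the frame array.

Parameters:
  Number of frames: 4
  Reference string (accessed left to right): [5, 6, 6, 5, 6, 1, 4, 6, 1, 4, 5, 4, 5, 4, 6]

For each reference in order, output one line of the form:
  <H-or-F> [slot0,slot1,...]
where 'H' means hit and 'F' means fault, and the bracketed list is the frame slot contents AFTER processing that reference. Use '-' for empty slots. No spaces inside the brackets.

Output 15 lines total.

F [5,-,-,-]
F [5,6,-,-]
H [5,6,-,-]
H [5,6,-,-]
H [5,6,-,-]
F [5,6,1,-]
F [5,6,1,4]
H [5,6,1,4]
H [5,6,1,4]
H [5,6,1,4]
H [5,6,1,4]
H [5,6,1,4]
H [5,6,1,4]
H [5,6,1,4]
H [5,6,1,4]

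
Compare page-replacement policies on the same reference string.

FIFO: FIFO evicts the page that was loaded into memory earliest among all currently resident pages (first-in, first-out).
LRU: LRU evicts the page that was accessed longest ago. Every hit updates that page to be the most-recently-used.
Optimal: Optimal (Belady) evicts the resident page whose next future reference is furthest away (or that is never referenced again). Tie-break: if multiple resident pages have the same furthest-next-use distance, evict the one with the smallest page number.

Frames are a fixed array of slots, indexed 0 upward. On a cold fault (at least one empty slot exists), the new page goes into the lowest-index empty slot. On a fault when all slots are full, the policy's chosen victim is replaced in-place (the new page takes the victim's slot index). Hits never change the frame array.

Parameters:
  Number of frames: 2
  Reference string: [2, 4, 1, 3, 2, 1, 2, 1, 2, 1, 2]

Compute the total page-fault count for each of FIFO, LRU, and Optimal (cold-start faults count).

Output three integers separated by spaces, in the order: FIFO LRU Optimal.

--- FIFO ---
  step 0: ref 2 -> FAULT, frames=[2,-] (faults so far: 1)
  step 1: ref 4 -> FAULT, frames=[2,4] (faults so far: 2)
  step 2: ref 1 -> FAULT, evict 2, frames=[1,4] (faults so far: 3)
  step 3: ref 3 -> FAULT, evict 4, frames=[1,3] (faults so far: 4)
  step 4: ref 2 -> FAULT, evict 1, frames=[2,3] (faults so far: 5)
  step 5: ref 1 -> FAULT, evict 3, frames=[2,1] (faults so far: 6)
  step 6: ref 2 -> HIT, frames=[2,1] (faults so far: 6)
  step 7: ref 1 -> HIT, frames=[2,1] (faults so far: 6)
  step 8: ref 2 -> HIT, frames=[2,1] (faults so far: 6)
  step 9: ref 1 -> HIT, frames=[2,1] (faults so far: 6)
  step 10: ref 2 -> HIT, frames=[2,1] (faults so far: 6)
  FIFO total faults: 6
--- LRU ---
  step 0: ref 2 -> FAULT, frames=[2,-] (faults so far: 1)
  step 1: ref 4 -> FAULT, frames=[2,4] (faults so far: 2)
  step 2: ref 1 -> FAULT, evict 2, frames=[1,4] (faults so far: 3)
  step 3: ref 3 -> FAULT, evict 4, frames=[1,3] (faults so far: 4)
  step 4: ref 2 -> FAULT, evict 1, frames=[2,3] (faults so far: 5)
  step 5: ref 1 -> FAULT, evict 3, frames=[2,1] (faults so far: 6)
  step 6: ref 2 -> HIT, frames=[2,1] (faults so far: 6)
  step 7: ref 1 -> HIT, frames=[2,1] (faults so far: 6)
  step 8: ref 2 -> HIT, frames=[2,1] (faults so far: 6)
  step 9: ref 1 -> HIT, frames=[2,1] (faults so far: 6)
  step 10: ref 2 -> HIT, frames=[2,1] (faults so far: 6)
  LRU total faults: 6
--- Optimal ---
  step 0: ref 2 -> FAULT, frames=[2,-] (faults so far: 1)
  step 1: ref 4 -> FAULT, frames=[2,4] (faults so far: 2)
  step 2: ref 1 -> FAULT, evict 4, frames=[2,1] (faults so far: 3)
  step 3: ref 3 -> FAULT, evict 1, frames=[2,3] (faults so far: 4)
  step 4: ref 2 -> HIT, frames=[2,3] (faults so far: 4)
  step 5: ref 1 -> FAULT, evict 3, frames=[2,1] (faults so far: 5)
  step 6: ref 2 -> HIT, frames=[2,1] (faults so far: 5)
  step 7: ref 1 -> HIT, frames=[2,1] (faults so far: 5)
  step 8: ref 2 -> HIT, frames=[2,1] (faults so far: 5)
  step 9: ref 1 -> HIT, frames=[2,1] (faults so far: 5)
  step 10: ref 2 -> HIT, frames=[2,1] (faults so far: 5)
  Optimal total faults: 5

Answer: 6 6 5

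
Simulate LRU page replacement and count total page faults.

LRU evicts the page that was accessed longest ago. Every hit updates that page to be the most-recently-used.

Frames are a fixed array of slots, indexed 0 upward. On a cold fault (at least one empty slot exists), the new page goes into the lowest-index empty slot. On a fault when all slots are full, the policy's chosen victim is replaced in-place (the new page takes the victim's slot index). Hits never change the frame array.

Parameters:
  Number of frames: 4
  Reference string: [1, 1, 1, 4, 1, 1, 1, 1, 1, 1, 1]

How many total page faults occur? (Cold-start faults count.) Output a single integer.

Step 0: ref 1 → FAULT, frames=[1,-,-,-]
Step 1: ref 1 → HIT, frames=[1,-,-,-]
Step 2: ref 1 → HIT, frames=[1,-,-,-]
Step 3: ref 4 → FAULT, frames=[1,4,-,-]
Step 4: ref 1 → HIT, frames=[1,4,-,-]
Step 5: ref 1 → HIT, frames=[1,4,-,-]
Step 6: ref 1 → HIT, frames=[1,4,-,-]
Step 7: ref 1 → HIT, frames=[1,4,-,-]
Step 8: ref 1 → HIT, frames=[1,4,-,-]
Step 9: ref 1 → HIT, frames=[1,4,-,-]
Step 10: ref 1 → HIT, frames=[1,4,-,-]
Total faults: 2

Answer: 2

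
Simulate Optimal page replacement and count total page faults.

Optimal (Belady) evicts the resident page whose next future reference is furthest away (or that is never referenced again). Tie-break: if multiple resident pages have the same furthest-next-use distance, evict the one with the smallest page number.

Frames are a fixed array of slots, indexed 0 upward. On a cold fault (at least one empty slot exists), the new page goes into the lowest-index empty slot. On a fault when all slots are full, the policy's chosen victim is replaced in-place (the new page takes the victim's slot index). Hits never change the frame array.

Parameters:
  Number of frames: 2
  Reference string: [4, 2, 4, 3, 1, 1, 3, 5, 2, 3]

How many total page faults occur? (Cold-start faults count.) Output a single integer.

Step 0: ref 4 → FAULT, frames=[4,-]
Step 1: ref 2 → FAULT, frames=[4,2]
Step 2: ref 4 → HIT, frames=[4,2]
Step 3: ref 3 → FAULT (evict 4), frames=[3,2]
Step 4: ref 1 → FAULT (evict 2), frames=[3,1]
Step 5: ref 1 → HIT, frames=[3,1]
Step 6: ref 3 → HIT, frames=[3,1]
Step 7: ref 5 → FAULT (evict 1), frames=[3,5]
Step 8: ref 2 → FAULT (evict 5), frames=[3,2]
Step 9: ref 3 → HIT, frames=[3,2]
Total faults: 6

Answer: 6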